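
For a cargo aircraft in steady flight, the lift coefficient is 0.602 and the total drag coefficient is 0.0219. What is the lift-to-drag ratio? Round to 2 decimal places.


Step 1: L/D = CL / CD = 0.602 / 0.0219
Step 2: L/D = 27.49

27.49


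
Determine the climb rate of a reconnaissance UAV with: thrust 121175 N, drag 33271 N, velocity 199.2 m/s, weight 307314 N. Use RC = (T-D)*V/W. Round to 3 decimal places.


Step 1: Excess thrust = T - D = 121175 - 33271 = 87904 N
Step 2: Excess power = 87904 * 199.2 = 17510476.8 W
Step 3: RC = 17510476.8 / 307314 = 56.979 m/s

56.979


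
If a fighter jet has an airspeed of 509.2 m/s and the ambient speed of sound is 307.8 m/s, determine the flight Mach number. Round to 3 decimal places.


Step 1: M = V / a = 509.2 / 307.8
Step 2: M = 1.654

1.654


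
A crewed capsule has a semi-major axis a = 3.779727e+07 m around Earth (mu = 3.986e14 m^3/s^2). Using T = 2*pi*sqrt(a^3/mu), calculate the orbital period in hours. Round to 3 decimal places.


Step 1: a^3 / mu = 5.399845e+22 / 3.986e14 = 1.354703e+08
Step 2: sqrt(1.354703e+08) = 11639.1698 s
Step 3: T = 2*pi * 11639.1698 = 73131.06 s
Step 4: T in hours = 73131.06 / 3600 = 20.314 hours

20.314


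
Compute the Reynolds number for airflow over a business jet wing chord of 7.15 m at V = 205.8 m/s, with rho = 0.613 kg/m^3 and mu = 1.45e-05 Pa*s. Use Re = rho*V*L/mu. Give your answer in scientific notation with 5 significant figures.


Step 1: Numerator = rho * V * L = 0.613 * 205.8 * 7.15 = 902.01111
Step 2: Re = 902.01111 / 1.45e-05
Step 3: Re = 6.2208e+07

6.2208e+07


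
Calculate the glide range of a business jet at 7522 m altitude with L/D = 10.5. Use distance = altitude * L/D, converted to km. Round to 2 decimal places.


Step 1: Glide distance = altitude * L/D = 7522 * 10.5 = 78981.0 m
Step 2: Convert to km: 78981.0 / 1000 = 78.98 km

78.98


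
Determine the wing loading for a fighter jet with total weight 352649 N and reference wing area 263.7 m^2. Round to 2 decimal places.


Step 1: Wing loading = W / S = 352649 / 263.7
Step 2: Wing loading = 1337.31 N/m^2

1337.31


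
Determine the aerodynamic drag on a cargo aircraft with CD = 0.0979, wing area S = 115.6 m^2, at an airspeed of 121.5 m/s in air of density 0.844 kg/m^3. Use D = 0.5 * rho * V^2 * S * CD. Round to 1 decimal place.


Step 1: Dynamic pressure q = 0.5 * 0.844 * 121.5^2 = 6229.6695 Pa
Step 2: Drag D = q * S * CD = 6229.6695 * 115.6 * 0.0979
Step 3: D = 70502.7 N

70502.7


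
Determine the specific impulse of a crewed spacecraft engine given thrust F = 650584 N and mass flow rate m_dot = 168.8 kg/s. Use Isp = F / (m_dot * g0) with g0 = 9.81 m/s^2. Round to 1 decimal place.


Step 1: m_dot * g0 = 168.8 * 9.81 = 1655.93
Step 2: Isp = 650584 / 1655.93 = 392.9 s

392.9


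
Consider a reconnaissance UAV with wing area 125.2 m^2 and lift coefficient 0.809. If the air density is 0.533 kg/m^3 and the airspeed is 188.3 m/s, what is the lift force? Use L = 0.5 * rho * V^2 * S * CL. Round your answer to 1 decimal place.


Step 1: Calculate dynamic pressure q = 0.5 * 0.533 * 188.3^2 = 0.5 * 0.533 * 35456.89 = 9449.2612 Pa
Step 2: Multiply by wing area and lift coefficient: L = 9449.2612 * 125.2 * 0.809
Step 3: L = 1183047.5004 * 0.809 = 957085.4 N

957085.4


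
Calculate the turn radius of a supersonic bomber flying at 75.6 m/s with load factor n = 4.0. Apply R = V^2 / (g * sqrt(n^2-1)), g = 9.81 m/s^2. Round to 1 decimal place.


Step 1: V^2 = 75.6^2 = 5715.36
Step 2: n^2 - 1 = 4.0^2 - 1 = 15.0
Step 3: sqrt(15.0) = 3.872983
Step 4: R = 5715.36 / (9.81 * 3.872983) = 150.4 m

150.4


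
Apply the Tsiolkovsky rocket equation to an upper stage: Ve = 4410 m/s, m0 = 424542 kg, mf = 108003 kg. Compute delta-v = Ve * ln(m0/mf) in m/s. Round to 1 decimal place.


Step 1: Mass ratio m0/mf = 424542 / 108003 = 3.930835
Step 2: ln(3.930835) = 1.368852
Step 3: delta-v = 4410 * 1.368852 = 6036.6 m/s

6036.6


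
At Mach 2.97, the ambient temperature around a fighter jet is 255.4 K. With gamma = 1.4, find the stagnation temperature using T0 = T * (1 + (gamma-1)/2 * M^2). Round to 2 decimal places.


Step 1: (gamma-1)/2 = 0.2
Step 2: M^2 = 8.8209
Step 3: 1 + 0.2 * 8.8209 = 2.76418
Step 4: T0 = 255.4 * 2.76418 = 705.97 K

705.97


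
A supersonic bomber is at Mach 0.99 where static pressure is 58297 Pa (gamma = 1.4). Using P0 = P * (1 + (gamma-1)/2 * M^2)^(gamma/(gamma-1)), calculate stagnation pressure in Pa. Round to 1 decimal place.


Step 1: (gamma-1)/2 * M^2 = 0.2 * 0.9801 = 0.19602
Step 2: 1 + 0.19602 = 1.19602
Step 3: Exponent gamma/(gamma-1) = 3.5
Step 4: P0 = 58297 * 1.19602^3.5 = 109076.4 Pa

109076.4


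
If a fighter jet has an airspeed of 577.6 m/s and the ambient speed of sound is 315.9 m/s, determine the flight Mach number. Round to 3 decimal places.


Step 1: M = V / a = 577.6 / 315.9
Step 2: M = 1.828

1.828


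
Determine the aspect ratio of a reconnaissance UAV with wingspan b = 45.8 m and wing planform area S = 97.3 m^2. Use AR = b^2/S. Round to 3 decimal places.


Step 1: b^2 = 45.8^2 = 2097.64
Step 2: AR = 2097.64 / 97.3 = 21.558

21.558


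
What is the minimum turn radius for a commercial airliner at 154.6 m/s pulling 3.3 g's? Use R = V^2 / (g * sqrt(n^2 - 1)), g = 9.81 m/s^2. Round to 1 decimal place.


Step 1: V^2 = 154.6^2 = 23901.16
Step 2: n^2 - 1 = 3.3^2 - 1 = 9.89
Step 3: sqrt(9.89) = 3.144837
Step 4: R = 23901.16 / (9.81 * 3.144837) = 774.7 m

774.7


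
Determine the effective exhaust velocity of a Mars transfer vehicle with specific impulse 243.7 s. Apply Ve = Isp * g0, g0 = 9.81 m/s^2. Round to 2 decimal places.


Step 1: Ve = Isp * g0 = 243.7 * 9.81
Step 2: Ve = 2390.70 m/s

2390.70


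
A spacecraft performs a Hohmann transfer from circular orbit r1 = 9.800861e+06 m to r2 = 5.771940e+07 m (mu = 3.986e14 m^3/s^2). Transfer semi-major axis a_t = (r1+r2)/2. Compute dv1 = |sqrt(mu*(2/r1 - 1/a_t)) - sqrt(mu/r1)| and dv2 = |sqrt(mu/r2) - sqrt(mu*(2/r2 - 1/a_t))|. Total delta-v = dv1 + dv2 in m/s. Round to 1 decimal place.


Step 1: Transfer semi-major axis a_t = (9.800861e+06 + 5.771940e+07) / 2 = 3.376013e+07 m
Step 2: v1 (circular at r1) = sqrt(mu/r1) = 6377.3 m/s
Step 3: v_t1 = sqrt(mu*(2/r1 - 1/a_t)) = 8338.64 m/s
Step 4: dv1 = |8338.64 - 6377.3| = 1961.35 m/s
Step 5: v2 (circular at r2) = 2627.89 m/s, v_t2 = 1415.92 m/s
Step 6: dv2 = |2627.89 - 1415.92| = 1211.98 m/s
Step 7: Total delta-v = 1961.35 + 1211.98 = 3173.3 m/s

3173.3


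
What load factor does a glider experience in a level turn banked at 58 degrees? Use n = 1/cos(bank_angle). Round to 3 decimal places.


Step 1: Convert 58 degrees to radians = 1.012291
Step 2: cos(58 deg) = 0.529919
Step 3: n = 1 / 0.529919 = 1.887

1.887


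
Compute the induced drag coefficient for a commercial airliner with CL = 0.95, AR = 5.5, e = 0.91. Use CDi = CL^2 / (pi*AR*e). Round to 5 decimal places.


Step 1: CL^2 = 0.95^2 = 0.9025
Step 2: pi * AR * e = 3.14159 * 5.5 * 0.91 = 15.723671
Step 3: CDi = 0.9025 / 15.723671 = 0.05740

0.05740


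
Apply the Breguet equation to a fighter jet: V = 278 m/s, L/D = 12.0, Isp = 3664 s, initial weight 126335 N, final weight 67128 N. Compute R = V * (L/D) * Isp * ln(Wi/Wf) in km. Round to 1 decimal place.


Step 1: Coefficient = V * (L/D) * Isp = 278 * 12.0 * 3664 = 12223104.0 m
Step 2: Wi/Wf = 126335 / 67128 = 1.882002
Step 3: ln(1.882002) = 0.632336
Step 4: R = 12223104.0 * 0.632336 = 7729107.0 m = 7729.1 km

7729.1


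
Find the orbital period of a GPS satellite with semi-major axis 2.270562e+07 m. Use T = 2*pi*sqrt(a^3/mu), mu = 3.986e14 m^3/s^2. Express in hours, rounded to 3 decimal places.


Step 1: a^3 / mu = 1.170577e+22 / 3.986e14 = 2.936722e+07
Step 2: sqrt(2.936722e+07) = 5419.1529 s
Step 3: T = 2*pi * 5419.1529 = 34049.54 s
Step 4: T in hours = 34049.54 / 3600 = 9.458 hours

9.458


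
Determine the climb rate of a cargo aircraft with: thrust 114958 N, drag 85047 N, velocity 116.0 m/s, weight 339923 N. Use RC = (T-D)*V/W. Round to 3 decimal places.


Step 1: Excess thrust = T - D = 114958 - 85047 = 29911 N
Step 2: Excess power = 29911 * 116.0 = 3469676.0 W
Step 3: RC = 3469676.0 / 339923 = 10.207 m/s

10.207


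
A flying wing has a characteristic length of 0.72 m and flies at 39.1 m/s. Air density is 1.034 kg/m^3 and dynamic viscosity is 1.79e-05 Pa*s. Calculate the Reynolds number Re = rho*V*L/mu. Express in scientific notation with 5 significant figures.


Step 1: Numerator = rho * V * L = 1.034 * 39.1 * 0.72 = 29.109168
Step 2: Re = 29.109168 / 1.79e-05
Step 3: Re = 1.6262e+06

1.6262e+06


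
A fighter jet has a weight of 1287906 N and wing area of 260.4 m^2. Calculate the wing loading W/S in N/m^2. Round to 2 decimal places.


Step 1: Wing loading = W / S = 1287906 / 260.4
Step 2: Wing loading = 4945.88 N/m^2

4945.88


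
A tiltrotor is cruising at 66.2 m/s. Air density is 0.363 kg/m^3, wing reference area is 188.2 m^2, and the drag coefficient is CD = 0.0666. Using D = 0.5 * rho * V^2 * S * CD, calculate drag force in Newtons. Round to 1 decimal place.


Step 1: Dynamic pressure q = 0.5 * 0.363 * 66.2^2 = 795.4129 Pa
Step 2: Drag D = q * S * CD = 795.4129 * 188.2 * 0.0666
Step 3: D = 9969.8 N

9969.8


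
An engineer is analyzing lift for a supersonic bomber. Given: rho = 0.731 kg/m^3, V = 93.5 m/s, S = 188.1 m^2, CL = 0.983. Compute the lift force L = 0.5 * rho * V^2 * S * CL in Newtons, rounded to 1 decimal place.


Step 1: Calculate dynamic pressure q = 0.5 * 0.731 * 93.5^2 = 0.5 * 0.731 * 8742.25 = 3195.2924 Pa
Step 2: Multiply by wing area and lift coefficient: L = 3195.2924 * 188.1 * 0.983
Step 3: L = 601034.4957 * 0.983 = 590816.9 N

590816.9


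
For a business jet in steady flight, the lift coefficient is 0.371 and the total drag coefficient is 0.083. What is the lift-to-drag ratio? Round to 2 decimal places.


Step 1: L/D = CL / CD = 0.371 / 0.083
Step 2: L/D = 4.47

4.47


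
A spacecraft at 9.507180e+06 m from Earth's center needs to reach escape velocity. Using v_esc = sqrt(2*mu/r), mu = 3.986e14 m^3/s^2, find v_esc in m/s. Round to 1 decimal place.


Step 1: 2*mu/r = 2 * 3.986e14 / 9.507180e+06 = 83852414.7013
Step 2: v_esc = sqrt(83852414.7013) = 9157.1 m/s

9157.1


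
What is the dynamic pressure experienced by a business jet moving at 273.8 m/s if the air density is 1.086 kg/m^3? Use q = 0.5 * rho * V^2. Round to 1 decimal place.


Step 1: V^2 = 273.8^2 = 74966.44
Step 2: q = 0.5 * 1.086 * 74966.44
Step 3: q = 40706.8 Pa

40706.8


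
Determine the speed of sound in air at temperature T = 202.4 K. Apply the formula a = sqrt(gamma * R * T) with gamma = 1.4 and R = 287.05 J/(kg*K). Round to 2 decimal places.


Step 1: gamma * R * T = 1.4 * 287.05 * 202.4 = 81338.488
Step 2: a = sqrt(81338.488) = 285.20 m/s

285.20


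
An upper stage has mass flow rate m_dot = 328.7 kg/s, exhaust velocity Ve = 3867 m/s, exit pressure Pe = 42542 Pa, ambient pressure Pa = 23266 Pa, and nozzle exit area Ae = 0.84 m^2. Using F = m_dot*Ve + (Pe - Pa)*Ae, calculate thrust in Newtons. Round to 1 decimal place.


Step 1: Momentum thrust = m_dot * Ve = 328.7 * 3867 = 1271082.9 N
Step 2: Pressure thrust = (Pe - Pa) * Ae = (42542 - 23266) * 0.84 = 16191.84 N
Step 3: Total thrust F = 1271082.9 + 16191.84 = 1287274.7 N

1287274.7


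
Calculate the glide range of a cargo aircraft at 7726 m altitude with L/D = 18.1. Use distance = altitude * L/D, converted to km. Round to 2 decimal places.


Step 1: Glide distance = altitude * L/D = 7726 * 18.1 = 139840.6 m
Step 2: Convert to km: 139840.6 / 1000 = 139.84 km

139.84


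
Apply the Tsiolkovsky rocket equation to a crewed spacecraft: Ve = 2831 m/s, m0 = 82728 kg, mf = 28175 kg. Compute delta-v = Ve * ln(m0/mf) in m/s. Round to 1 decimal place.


Step 1: Mass ratio m0/mf = 82728 / 28175 = 2.93622
Step 2: ln(2.93622) = 1.077123
Step 3: delta-v = 2831 * 1.077123 = 3049.3 m/s

3049.3


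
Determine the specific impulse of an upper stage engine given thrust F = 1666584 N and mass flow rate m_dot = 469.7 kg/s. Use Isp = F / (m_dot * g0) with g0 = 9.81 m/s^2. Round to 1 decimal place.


Step 1: m_dot * g0 = 469.7 * 9.81 = 4607.76
Step 2: Isp = 1666584 / 4607.76 = 361.7 s

361.7


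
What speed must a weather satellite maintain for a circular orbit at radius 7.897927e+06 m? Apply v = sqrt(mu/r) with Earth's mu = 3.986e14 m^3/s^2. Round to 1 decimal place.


Step 1: mu / r = 3.986e14 / 7.897927e+06 = 50468939.5078
Step 2: v = sqrt(50468939.5078) = 7104.1 m/s

7104.1


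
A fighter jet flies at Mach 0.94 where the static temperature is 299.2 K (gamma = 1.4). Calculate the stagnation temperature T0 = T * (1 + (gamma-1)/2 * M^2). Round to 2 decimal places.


Step 1: (gamma-1)/2 = 0.2
Step 2: M^2 = 0.8836
Step 3: 1 + 0.2 * 0.8836 = 1.17672
Step 4: T0 = 299.2 * 1.17672 = 352.07 K

352.07


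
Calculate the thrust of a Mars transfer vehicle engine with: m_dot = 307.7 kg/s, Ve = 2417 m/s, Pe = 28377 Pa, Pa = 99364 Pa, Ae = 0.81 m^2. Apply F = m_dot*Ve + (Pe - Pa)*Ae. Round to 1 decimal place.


Step 1: Momentum thrust = m_dot * Ve = 307.7 * 2417 = 743710.9 N
Step 2: Pressure thrust = (Pe - Pa) * Ae = (28377 - 99364) * 0.81 = -57499.47 N
Step 3: Total thrust F = 743710.9 + -57499.47 = 686211.4 N

686211.4


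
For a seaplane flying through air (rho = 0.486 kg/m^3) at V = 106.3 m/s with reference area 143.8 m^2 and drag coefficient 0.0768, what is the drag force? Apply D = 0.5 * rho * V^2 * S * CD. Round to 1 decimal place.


Step 1: Dynamic pressure q = 0.5 * 0.486 * 106.3^2 = 2745.8247 Pa
Step 2: Drag D = q * S * CD = 2745.8247 * 143.8 * 0.0768
Step 3: D = 30324.4 N

30324.4


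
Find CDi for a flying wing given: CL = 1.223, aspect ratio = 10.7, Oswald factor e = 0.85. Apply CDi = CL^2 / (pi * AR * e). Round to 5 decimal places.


Step 1: CL^2 = 1.223^2 = 1.495729
Step 2: pi * AR * e = 3.14159 * 10.7 * 0.85 = 28.572785
Step 3: CDi = 1.495729 / 28.572785 = 0.05235

0.05235


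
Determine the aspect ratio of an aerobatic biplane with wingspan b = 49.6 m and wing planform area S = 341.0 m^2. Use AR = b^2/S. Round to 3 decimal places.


Step 1: b^2 = 49.6^2 = 2460.16
Step 2: AR = 2460.16 / 341.0 = 7.215

7.215


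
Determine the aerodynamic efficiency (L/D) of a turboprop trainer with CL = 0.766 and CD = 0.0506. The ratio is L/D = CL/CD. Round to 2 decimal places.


Step 1: L/D = CL / CD = 0.766 / 0.0506
Step 2: L/D = 15.14

15.14


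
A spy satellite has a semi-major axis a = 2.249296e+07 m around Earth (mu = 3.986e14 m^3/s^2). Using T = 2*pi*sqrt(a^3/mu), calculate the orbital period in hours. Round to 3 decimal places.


Step 1: a^3 / mu = 1.137994e+22 / 3.986e14 = 2.854977e+07
Step 2: sqrt(2.854977e+07) = 5343.198 s
Step 3: T = 2*pi * 5343.198 = 33572.3 s
Step 4: T in hours = 33572.3 / 3600 = 9.326 hours

9.326


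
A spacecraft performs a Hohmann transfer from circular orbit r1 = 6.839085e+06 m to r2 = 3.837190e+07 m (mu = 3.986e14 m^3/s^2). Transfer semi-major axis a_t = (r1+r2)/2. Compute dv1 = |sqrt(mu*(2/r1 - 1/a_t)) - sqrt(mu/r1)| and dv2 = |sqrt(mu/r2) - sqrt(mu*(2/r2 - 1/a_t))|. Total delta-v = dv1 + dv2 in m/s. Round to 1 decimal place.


Step 1: Transfer semi-major axis a_t = (6.839085e+06 + 3.837190e+07) / 2 = 2.260549e+07 m
Step 2: v1 (circular at r1) = sqrt(mu/r1) = 7634.31 m/s
Step 3: v_t1 = sqrt(mu*(2/r1 - 1/a_t)) = 9946.48 m/s
Step 4: dv1 = |9946.48 - 7634.31| = 2312.17 m/s
Step 5: v2 (circular at r2) = 3223.01 m/s, v_t2 = 1772.78 m/s
Step 6: dv2 = |3223.01 - 1772.78| = 1450.24 m/s
Step 7: Total delta-v = 2312.17 + 1450.24 = 3762.4 m/s

3762.4


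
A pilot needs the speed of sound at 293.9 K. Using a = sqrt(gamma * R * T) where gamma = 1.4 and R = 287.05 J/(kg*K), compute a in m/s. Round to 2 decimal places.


Step 1: gamma * R * T = 1.4 * 287.05 * 293.9 = 118109.593
Step 2: a = sqrt(118109.593) = 343.67 m/s

343.67


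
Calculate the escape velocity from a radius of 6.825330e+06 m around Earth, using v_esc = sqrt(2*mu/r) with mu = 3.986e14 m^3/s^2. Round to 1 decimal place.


Step 1: 2*mu/r = 2 * 3.986e14 / 6.825330e+06 = 116800213.323
Step 2: v_esc = sqrt(116800213.323) = 10807.4 m/s

10807.4


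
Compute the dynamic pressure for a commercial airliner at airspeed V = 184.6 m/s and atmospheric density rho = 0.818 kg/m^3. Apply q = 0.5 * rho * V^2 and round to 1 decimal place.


Step 1: V^2 = 184.6^2 = 34077.16
Step 2: q = 0.5 * 0.818 * 34077.16
Step 3: q = 13937.6 Pa

13937.6


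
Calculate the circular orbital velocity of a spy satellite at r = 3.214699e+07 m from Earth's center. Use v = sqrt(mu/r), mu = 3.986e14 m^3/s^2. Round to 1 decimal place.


Step 1: mu / r = 3.986e14 / 3.214699e+07 = 12399294.6151
Step 2: v = sqrt(12399294.6151) = 3521.3 m/s

3521.3


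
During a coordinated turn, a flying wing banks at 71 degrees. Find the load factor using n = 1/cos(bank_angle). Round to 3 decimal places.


Step 1: Convert 71 degrees to radians = 1.239184
Step 2: cos(71 deg) = 0.325568
Step 3: n = 1 / 0.325568 = 3.072

3.072


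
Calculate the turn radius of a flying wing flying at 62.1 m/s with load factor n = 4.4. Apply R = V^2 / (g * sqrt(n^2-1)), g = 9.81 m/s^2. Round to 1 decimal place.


Step 1: V^2 = 62.1^2 = 3856.41
Step 2: n^2 - 1 = 4.4^2 - 1 = 18.36
Step 3: sqrt(18.36) = 4.284857
Step 4: R = 3856.41 / (9.81 * 4.284857) = 91.7 m

91.7


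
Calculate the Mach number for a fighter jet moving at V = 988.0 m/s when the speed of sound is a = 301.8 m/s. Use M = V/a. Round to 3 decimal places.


Step 1: M = V / a = 988.0 / 301.8
Step 2: M = 3.274

3.274


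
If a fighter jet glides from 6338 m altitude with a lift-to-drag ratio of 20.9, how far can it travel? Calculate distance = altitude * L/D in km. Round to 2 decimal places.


Step 1: Glide distance = altitude * L/D = 6338 * 20.9 = 132464.2 m
Step 2: Convert to km: 132464.2 / 1000 = 132.46 km

132.46


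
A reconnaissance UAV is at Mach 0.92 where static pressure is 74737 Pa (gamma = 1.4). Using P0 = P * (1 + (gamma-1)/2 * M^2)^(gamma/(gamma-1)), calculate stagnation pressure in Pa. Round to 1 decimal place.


Step 1: (gamma-1)/2 * M^2 = 0.2 * 0.8464 = 0.16928
Step 2: 1 + 0.16928 = 1.16928
Step 3: Exponent gamma/(gamma-1) = 3.5
Step 4: P0 = 74737 * 1.16928^3.5 = 129196.4 Pa

129196.4


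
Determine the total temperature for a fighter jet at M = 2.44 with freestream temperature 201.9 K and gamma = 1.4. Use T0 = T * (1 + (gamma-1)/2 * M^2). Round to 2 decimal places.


Step 1: (gamma-1)/2 = 0.2
Step 2: M^2 = 5.9536
Step 3: 1 + 0.2 * 5.9536 = 2.19072
Step 4: T0 = 201.9 * 2.19072 = 442.31 K

442.31


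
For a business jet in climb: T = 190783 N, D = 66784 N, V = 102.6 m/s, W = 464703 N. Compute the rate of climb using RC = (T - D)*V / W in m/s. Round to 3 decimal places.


Step 1: Excess thrust = T - D = 190783 - 66784 = 123999 N
Step 2: Excess power = 123999 * 102.6 = 12722297.4 W
Step 3: RC = 12722297.4 / 464703 = 27.377 m/s

27.377


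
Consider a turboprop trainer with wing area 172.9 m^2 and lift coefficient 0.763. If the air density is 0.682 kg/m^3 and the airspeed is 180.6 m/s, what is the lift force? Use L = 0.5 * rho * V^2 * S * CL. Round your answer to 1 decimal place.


Step 1: Calculate dynamic pressure q = 0.5 * 0.682 * 180.6^2 = 0.5 * 0.682 * 32616.36 = 11122.1788 Pa
Step 2: Multiply by wing area and lift coefficient: L = 11122.1788 * 172.9 * 0.763
Step 3: L = 1923024.7076 * 0.763 = 1467267.9 N

1467267.9


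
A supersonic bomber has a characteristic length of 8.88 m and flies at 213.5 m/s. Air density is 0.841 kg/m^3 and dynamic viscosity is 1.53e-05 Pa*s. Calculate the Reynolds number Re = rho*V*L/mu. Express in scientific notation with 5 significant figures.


Step 1: Numerator = rho * V * L = 0.841 * 213.5 * 8.88 = 1594.43508
Step 2: Re = 1594.43508 / 1.53e-05
Step 3: Re = 1.0421e+08

1.0421e+08


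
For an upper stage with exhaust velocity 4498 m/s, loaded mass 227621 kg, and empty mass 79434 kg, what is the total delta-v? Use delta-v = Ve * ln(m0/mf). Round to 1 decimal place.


Step 1: Mass ratio m0/mf = 227621 / 79434 = 2.865536
Step 2: ln(2.865536) = 1.052755
Step 3: delta-v = 4498 * 1.052755 = 4735.3 m/s

4735.3


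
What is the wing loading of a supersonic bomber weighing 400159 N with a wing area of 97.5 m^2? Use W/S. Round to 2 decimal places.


Step 1: Wing loading = W / S = 400159 / 97.5
Step 2: Wing loading = 4104.19 N/m^2

4104.19


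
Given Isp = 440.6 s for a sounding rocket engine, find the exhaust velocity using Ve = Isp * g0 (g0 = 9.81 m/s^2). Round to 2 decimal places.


Step 1: Ve = Isp * g0 = 440.6 * 9.81
Step 2: Ve = 4322.29 m/s

4322.29


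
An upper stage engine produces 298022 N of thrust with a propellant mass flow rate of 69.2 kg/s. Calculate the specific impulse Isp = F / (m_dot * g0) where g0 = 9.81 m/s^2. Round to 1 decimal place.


Step 1: m_dot * g0 = 69.2 * 9.81 = 678.85
Step 2: Isp = 298022 / 678.85 = 439.0 s

439.0


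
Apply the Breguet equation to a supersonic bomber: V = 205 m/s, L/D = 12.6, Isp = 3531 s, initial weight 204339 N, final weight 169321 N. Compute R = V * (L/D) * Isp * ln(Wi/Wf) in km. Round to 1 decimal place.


Step 1: Coefficient = V * (L/D) * Isp = 205 * 12.6 * 3531 = 9120573.0 m
Step 2: Wi/Wf = 204339 / 169321 = 1.206814
Step 3: ln(1.206814) = 0.187984
Step 4: R = 9120573.0 * 0.187984 = 1714522.3 m = 1714.5 km

1714.5


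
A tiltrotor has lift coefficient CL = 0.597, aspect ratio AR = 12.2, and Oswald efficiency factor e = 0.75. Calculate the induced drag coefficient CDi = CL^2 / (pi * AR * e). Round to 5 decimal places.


Step 1: CL^2 = 0.597^2 = 0.356409
Step 2: pi * AR * e = 3.14159 * 12.2 * 0.75 = 28.745573
Step 3: CDi = 0.356409 / 28.745573 = 0.01240

0.01240


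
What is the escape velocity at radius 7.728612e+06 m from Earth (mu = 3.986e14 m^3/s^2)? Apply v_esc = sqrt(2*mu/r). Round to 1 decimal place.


Step 1: 2*mu/r = 2 * 3.986e14 / 7.728612e+06 = 103149181.2501
Step 2: v_esc = sqrt(103149181.2501) = 10156.2 m/s

10156.2


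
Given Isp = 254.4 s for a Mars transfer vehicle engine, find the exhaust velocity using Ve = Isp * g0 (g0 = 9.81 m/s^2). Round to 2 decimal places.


Step 1: Ve = Isp * g0 = 254.4 * 9.81
Step 2: Ve = 2495.66 m/s

2495.66


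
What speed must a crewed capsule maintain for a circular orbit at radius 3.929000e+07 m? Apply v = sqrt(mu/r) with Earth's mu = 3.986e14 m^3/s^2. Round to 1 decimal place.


Step 1: mu / r = 3.986e14 / 3.929000e+07 = 10145075.0827
Step 2: v = sqrt(10145075.0827) = 3185.1 m/s

3185.1


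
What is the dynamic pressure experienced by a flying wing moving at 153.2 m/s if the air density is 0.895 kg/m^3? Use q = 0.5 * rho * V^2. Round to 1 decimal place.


Step 1: V^2 = 153.2^2 = 23470.24
Step 2: q = 0.5 * 0.895 * 23470.24
Step 3: q = 10502.9 Pa

10502.9


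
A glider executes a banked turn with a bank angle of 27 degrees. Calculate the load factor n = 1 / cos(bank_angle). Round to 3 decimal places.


Step 1: Convert 27 degrees to radians = 0.471239
Step 2: cos(27 deg) = 0.891007
Step 3: n = 1 / 0.891007 = 1.122

1.122


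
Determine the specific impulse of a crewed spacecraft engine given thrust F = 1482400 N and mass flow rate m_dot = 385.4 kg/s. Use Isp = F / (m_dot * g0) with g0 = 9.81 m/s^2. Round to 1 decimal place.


Step 1: m_dot * g0 = 385.4 * 9.81 = 3780.77
Step 2: Isp = 1482400 / 3780.77 = 392.1 s

392.1


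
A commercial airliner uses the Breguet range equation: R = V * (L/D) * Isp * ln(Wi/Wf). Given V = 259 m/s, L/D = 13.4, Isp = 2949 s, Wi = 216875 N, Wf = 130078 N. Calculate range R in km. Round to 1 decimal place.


Step 1: Coefficient = V * (L/D) * Isp = 259 * 13.4 * 2949 = 10234799.4 m
Step 2: Wi/Wf = 216875 / 130078 = 1.667269
Step 3: ln(1.667269) = 0.511187
Step 4: R = 10234799.4 * 0.511187 = 5231895.2 m = 5231.9 km

5231.9


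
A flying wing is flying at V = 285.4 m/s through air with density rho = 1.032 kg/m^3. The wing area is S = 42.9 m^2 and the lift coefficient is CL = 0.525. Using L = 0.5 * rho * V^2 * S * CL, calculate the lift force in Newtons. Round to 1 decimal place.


Step 1: Calculate dynamic pressure q = 0.5 * 1.032 * 285.4^2 = 0.5 * 1.032 * 81453.16 = 42029.8306 Pa
Step 2: Multiply by wing area and lift coefficient: L = 42029.8306 * 42.9 * 0.525
Step 3: L = 1803079.731 * 0.525 = 946616.9 N

946616.9


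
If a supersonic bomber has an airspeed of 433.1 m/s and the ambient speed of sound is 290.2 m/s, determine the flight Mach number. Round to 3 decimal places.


Step 1: M = V / a = 433.1 / 290.2
Step 2: M = 1.492

1.492


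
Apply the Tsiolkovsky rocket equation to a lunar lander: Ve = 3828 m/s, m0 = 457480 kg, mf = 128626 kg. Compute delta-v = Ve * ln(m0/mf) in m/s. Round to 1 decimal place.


Step 1: Mass ratio m0/mf = 457480 / 128626 = 3.556668
Step 2: ln(3.556668) = 1.268824
Step 3: delta-v = 3828 * 1.268824 = 4857.1 m/s

4857.1


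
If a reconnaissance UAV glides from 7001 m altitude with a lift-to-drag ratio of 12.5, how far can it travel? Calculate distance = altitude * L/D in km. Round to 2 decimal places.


Step 1: Glide distance = altitude * L/D = 7001 * 12.5 = 87512.5 m
Step 2: Convert to km: 87512.5 / 1000 = 87.51 km

87.51


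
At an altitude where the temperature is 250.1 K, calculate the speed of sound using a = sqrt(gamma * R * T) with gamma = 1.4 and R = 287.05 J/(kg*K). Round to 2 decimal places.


Step 1: gamma * R * T = 1.4 * 287.05 * 250.1 = 100507.687
Step 2: a = sqrt(100507.687) = 317.03 m/s

317.03


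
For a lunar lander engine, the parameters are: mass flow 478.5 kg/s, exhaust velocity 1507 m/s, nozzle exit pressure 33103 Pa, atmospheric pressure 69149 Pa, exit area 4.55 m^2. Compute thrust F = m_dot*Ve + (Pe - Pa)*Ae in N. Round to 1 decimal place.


Step 1: Momentum thrust = m_dot * Ve = 478.5 * 1507 = 721099.5 N
Step 2: Pressure thrust = (Pe - Pa) * Ae = (33103 - 69149) * 4.55 = -164009.30 N
Step 3: Total thrust F = 721099.5 + -164009.30 = 557090.2 N

557090.2


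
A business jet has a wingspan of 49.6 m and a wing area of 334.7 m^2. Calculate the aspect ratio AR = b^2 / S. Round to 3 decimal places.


Step 1: b^2 = 49.6^2 = 2460.16
Step 2: AR = 2460.16 / 334.7 = 7.350

7.350


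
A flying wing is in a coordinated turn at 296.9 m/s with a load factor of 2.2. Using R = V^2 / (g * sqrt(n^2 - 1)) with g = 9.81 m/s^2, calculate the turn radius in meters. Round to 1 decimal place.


Step 1: V^2 = 296.9^2 = 88149.61
Step 2: n^2 - 1 = 2.2^2 - 1 = 3.84
Step 3: sqrt(3.84) = 1.959592
Step 4: R = 88149.61 / (9.81 * 1.959592) = 4585.5 m

4585.5


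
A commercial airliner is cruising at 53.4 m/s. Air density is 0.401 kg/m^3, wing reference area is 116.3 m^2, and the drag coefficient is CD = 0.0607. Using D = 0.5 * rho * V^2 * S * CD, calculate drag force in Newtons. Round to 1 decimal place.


Step 1: Dynamic pressure q = 0.5 * 0.401 * 53.4^2 = 571.7378 Pa
Step 2: Drag D = q * S * CD = 571.7378 * 116.3 * 0.0607
Step 3: D = 4036.1 N

4036.1


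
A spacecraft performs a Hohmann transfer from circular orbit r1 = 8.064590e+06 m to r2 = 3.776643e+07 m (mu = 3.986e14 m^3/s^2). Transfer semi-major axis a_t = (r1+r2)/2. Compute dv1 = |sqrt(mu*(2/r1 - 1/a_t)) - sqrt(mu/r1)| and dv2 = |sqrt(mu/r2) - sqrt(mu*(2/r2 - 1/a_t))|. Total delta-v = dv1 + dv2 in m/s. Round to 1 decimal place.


Step 1: Transfer semi-major axis a_t = (8.064590e+06 + 3.776643e+07) / 2 = 2.291551e+07 m
Step 2: v1 (circular at r1) = sqrt(mu/r1) = 7030.36 m/s
Step 3: v_t1 = sqrt(mu*(2/r1 - 1/a_t)) = 9025.38 m/s
Step 4: dv1 = |9025.38 - 7030.36| = 1995.03 m/s
Step 5: v2 (circular at r2) = 3248.75 m/s, v_t2 = 1927.27 m/s
Step 6: dv2 = |3248.75 - 1927.27| = 1321.48 m/s
Step 7: Total delta-v = 1995.03 + 1321.48 = 3316.5 m/s

3316.5


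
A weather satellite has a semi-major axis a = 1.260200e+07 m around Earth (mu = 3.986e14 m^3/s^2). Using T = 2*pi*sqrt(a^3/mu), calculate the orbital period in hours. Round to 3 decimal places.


Step 1: a^3 / mu = 2.001329e+21 / 3.986e14 = 5.020895e+06
Step 2: sqrt(5.020895e+06) = 2240.7354 s
Step 3: T = 2*pi * 2240.7354 = 14078.96 s
Step 4: T in hours = 14078.96 / 3600 = 3.911 hours

3.911


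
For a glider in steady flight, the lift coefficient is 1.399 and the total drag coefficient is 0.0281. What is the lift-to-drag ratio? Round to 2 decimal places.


Step 1: L/D = CL / CD = 1.399 / 0.0281
Step 2: L/D = 49.79

49.79


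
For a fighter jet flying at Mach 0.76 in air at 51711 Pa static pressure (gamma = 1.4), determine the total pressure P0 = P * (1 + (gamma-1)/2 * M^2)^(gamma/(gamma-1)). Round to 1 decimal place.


Step 1: (gamma-1)/2 * M^2 = 0.2 * 0.5776 = 0.11552
Step 2: 1 + 0.11552 = 1.11552
Step 3: Exponent gamma/(gamma-1) = 3.5
Step 4: P0 = 51711 * 1.11552^3.5 = 75814.7 Pa

75814.7


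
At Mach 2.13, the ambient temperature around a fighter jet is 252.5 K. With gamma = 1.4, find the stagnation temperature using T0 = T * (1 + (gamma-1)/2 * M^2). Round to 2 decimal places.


Step 1: (gamma-1)/2 = 0.2
Step 2: M^2 = 4.5369
Step 3: 1 + 0.2 * 4.5369 = 1.90738
Step 4: T0 = 252.5 * 1.90738 = 481.61 K

481.61


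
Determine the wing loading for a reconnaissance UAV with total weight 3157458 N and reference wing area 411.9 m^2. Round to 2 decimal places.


Step 1: Wing loading = W / S = 3157458 / 411.9
Step 2: Wing loading = 7665.59 N/m^2

7665.59


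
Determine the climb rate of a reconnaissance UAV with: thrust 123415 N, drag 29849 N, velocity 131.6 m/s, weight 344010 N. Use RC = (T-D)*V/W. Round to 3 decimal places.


Step 1: Excess thrust = T - D = 123415 - 29849 = 93566 N
Step 2: Excess power = 93566 * 131.6 = 12313285.6 W
Step 3: RC = 12313285.6 / 344010 = 35.793 m/s

35.793


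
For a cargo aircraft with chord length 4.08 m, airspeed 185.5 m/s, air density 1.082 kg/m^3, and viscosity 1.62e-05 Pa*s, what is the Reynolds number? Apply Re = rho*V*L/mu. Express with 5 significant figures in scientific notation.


Step 1: Numerator = rho * V * L = 1.082 * 185.5 * 4.08 = 818.90088
Step 2: Re = 818.90088 / 1.62e-05
Step 3: Re = 5.0549e+07

5.0549e+07


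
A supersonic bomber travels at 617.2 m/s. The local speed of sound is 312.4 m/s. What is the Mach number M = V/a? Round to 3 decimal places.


Step 1: M = V / a = 617.2 / 312.4
Step 2: M = 1.976

1.976


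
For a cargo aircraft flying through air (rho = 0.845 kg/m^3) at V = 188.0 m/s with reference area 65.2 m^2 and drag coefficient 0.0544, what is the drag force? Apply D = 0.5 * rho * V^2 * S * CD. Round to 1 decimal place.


Step 1: Dynamic pressure q = 0.5 * 0.845 * 188.0^2 = 14932.84 Pa
Step 2: Drag D = q * S * CD = 14932.84 * 65.2 * 0.0544
Step 3: D = 52965.0 N

52965.0


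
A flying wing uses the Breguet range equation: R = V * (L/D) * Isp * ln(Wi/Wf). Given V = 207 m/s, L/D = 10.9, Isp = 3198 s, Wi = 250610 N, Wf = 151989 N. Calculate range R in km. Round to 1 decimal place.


Step 1: Coefficient = V * (L/D) * Isp = 207 * 10.9 * 3198 = 7215647.4 m
Step 2: Wi/Wf = 250610 / 151989 = 1.648869
Step 3: ln(1.648869) = 0.50009
Step 4: R = 7215647.4 * 0.50009 = 3608471.6 m = 3608.5 km

3608.5


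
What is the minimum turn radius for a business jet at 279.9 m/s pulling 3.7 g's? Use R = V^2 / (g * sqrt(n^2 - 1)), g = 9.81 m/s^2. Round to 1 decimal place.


Step 1: V^2 = 279.9^2 = 78344.01
Step 2: n^2 - 1 = 3.7^2 - 1 = 12.69
Step 3: sqrt(12.69) = 3.562303
Step 4: R = 78344.01 / (9.81 * 3.562303) = 2241.8 m

2241.8


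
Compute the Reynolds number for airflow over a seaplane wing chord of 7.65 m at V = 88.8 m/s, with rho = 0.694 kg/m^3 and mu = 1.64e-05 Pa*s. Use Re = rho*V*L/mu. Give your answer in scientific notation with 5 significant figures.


Step 1: Numerator = rho * V * L = 0.694 * 88.8 * 7.65 = 471.44808
Step 2: Re = 471.44808 / 1.64e-05
Step 3: Re = 2.8747e+07

2.8747e+07


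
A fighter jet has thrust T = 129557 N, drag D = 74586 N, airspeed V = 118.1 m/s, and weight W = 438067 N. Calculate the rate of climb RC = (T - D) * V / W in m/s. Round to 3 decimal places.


Step 1: Excess thrust = T - D = 129557 - 74586 = 54971 N
Step 2: Excess power = 54971 * 118.1 = 6492075.1 W
Step 3: RC = 6492075.1 / 438067 = 14.820 m/s

14.820


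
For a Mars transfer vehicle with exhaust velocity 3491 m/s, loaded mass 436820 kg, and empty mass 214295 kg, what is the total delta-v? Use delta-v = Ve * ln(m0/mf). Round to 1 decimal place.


Step 1: Mass ratio m0/mf = 436820 / 214295 = 2.038405
Step 2: ln(2.038405) = 0.712168
Step 3: delta-v = 3491 * 0.712168 = 2486.2 m/s

2486.2


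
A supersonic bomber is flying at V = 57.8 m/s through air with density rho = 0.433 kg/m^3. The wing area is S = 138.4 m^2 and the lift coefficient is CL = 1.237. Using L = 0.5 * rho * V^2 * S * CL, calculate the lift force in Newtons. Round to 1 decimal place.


Step 1: Calculate dynamic pressure q = 0.5 * 0.433 * 57.8^2 = 0.5 * 0.433 * 3340.84 = 723.2919 Pa
Step 2: Multiply by wing area and lift coefficient: L = 723.2919 * 138.4 * 1.237
Step 3: L = 100103.5934 * 1.237 = 123828.1 N

123828.1


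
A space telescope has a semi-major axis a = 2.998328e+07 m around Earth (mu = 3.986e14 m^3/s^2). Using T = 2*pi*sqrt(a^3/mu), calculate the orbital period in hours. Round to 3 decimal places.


Step 1: a^3 / mu = 2.695488e+22 / 3.986e14 = 6.762389e+07
Step 2: sqrt(6.762389e+07) = 8223.3744 s
Step 3: T = 2*pi * 8223.3744 = 51668.99 s
Step 4: T in hours = 51668.99 / 3600 = 14.352 hours

14.352


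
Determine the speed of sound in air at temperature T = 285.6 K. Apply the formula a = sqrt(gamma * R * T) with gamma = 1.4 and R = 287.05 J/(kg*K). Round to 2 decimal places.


Step 1: gamma * R * T = 1.4 * 287.05 * 285.6 = 114774.072
Step 2: a = sqrt(114774.072) = 338.78 m/s

338.78


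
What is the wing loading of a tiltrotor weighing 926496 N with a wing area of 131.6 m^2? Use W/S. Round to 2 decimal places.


Step 1: Wing loading = W / S = 926496 / 131.6
Step 2: Wing loading = 7040.24 N/m^2

7040.24


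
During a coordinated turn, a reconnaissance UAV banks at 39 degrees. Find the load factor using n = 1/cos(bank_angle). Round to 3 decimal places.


Step 1: Convert 39 degrees to radians = 0.680678
Step 2: cos(39 deg) = 0.777146
Step 3: n = 1 / 0.777146 = 1.287

1.287


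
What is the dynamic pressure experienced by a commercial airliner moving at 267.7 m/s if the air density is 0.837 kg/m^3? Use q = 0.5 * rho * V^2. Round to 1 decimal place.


Step 1: V^2 = 267.7^2 = 71663.29
Step 2: q = 0.5 * 0.837 * 71663.29
Step 3: q = 29991.1 Pa

29991.1


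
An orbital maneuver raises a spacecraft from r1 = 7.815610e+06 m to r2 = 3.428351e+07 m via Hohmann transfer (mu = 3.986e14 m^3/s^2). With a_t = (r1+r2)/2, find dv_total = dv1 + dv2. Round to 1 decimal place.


Step 1: Transfer semi-major axis a_t = (7.815610e+06 + 3.428351e+07) / 2 = 2.104956e+07 m
Step 2: v1 (circular at r1) = sqrt(mu/r1) = 7141.46 m/s
Step 3: v_t1 = sqrt(mu*(2/r1 - 1/a_t)) = 9113.99 m/s
Step 4: dv1 = |9113.99 - 7141.46| = 1972.52 m/s
Step 5: v2 (circular at r2) = 3409.78 m/s, v_t2 = 2077.71 m/s
Step 6: dv2 = |3409.78 - 2077.71| = 1332.06 m/s
Step 7: Total delta-v = 1972.52 + 1332.06 = 3304.6 m/s

3304.6


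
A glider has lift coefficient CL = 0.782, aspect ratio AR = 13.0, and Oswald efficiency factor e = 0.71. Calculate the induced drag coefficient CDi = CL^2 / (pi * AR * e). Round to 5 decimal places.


Step 1: CL^2 = 0.782^2 = 0.611524
Step 2: pi * AR * e = 3.14159 * 13.0 * 0.71 = 28.9969
Step 3: CDi = 0.611524 / 28.9969 = 0.02109

0.02109


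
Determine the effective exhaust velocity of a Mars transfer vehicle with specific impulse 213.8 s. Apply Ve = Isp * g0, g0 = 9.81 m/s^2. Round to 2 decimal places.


Step 1: Ve = Isp * g0 = 213.8 * 9.81
Step 2: Ve = 2097.38 m/s

2097.38


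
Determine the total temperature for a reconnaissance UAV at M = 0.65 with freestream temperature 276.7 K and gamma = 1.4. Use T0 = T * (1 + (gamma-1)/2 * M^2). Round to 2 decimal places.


Step 1: (gamma-1)/2 = 0.2
Step 2: M^2 = 0.4225
Step 3: 1 + 0.2 * 0.4225 = 1.0845
Step 4: T0 = 276.7 * 1.0845 = 300.08 K

300.08


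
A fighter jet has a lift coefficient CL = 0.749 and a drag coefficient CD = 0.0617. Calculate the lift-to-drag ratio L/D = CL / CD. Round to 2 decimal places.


Step 1: L/D = CL / CD = 0.749 / 0.0617
Step 2: L/D = 12.14

12.14


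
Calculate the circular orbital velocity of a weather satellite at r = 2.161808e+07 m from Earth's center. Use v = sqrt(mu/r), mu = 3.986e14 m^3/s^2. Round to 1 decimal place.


Step 1: mu / r = 3.986e14 / 2.161808e+07 = 18438270.1887
Step 2: v = sqrt(18438270.1887) = 4294.0 m/s

4294.0


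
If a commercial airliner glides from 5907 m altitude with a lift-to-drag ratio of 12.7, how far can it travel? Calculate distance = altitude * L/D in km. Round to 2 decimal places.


Step 1: Glide distance = altitude * L/D = 5907 * 12.7 = 75018.9 m
Step 2: Convert to km: 75018.9 / 1000 = 75.02 km

75.02


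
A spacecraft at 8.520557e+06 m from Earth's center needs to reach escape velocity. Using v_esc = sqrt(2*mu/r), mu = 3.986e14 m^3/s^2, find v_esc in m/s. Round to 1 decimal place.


Step 1: 2*mu/r = 2 * 3.986e14 / 8.520557e+06 = 93561958.4494
Step 2: v_esc = sqrt(93561958.4494) = 9672.7 m/s

9672.7


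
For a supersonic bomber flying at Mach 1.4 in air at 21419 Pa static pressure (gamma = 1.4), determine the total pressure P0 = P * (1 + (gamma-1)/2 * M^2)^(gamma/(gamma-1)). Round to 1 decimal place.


Step 1: (gamma-1)/2 * M^2 = 0.2 * 1.96 = 0.392
Step 2: 1 + 0.392 = 1.392
Step 3: Exponent gamma/(gamma-1) = 3.5
Step 4: P0 = 21419 * 1.392^3.5 = 68161.1 Pa

68161.1


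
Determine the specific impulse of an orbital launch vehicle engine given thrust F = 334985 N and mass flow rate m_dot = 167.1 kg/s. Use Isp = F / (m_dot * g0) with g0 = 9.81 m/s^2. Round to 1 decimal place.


Step 1: m_dot * g0 = 167.1 * 9.81 = 1639.25
Step 2: Isp = 334985 / 1639.25 = 204.4 s

204.4


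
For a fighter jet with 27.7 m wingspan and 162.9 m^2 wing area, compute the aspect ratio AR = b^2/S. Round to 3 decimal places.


Step 1: b^2 = 27.7^2 = 767.29
Step 2: AR = 767.29 / 162.9 = 4.710

4.710


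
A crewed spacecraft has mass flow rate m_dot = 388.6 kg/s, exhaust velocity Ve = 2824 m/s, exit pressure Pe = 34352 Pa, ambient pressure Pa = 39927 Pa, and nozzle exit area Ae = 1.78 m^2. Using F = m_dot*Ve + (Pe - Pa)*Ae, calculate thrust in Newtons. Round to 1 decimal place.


Step 1: Momentum thrust = m_dot * Ve = 388.6 * 2824 = 1097406.4 N
Step 2: Pressure thrust = (Pe - Pa) * Ae = (34352 - 39927) * 1.78 = -9923.50 N
Step 3: Total thrust F = 1097406.4 + -9923.50 = 1087482.9 N

1087482.9


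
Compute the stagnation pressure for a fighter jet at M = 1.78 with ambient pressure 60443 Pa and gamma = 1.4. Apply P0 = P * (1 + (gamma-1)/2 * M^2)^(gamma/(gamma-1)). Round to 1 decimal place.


Step 1: (gamma-1)/2 * M^2 = 0.2 * 3.1684 = 0.63368
Step 2: 1 + 0.63368 = 1.63368
Step 3: Exponent gamma/(gamma-1) = 3.5
Step 4: P0 = 60443 * 1.63368^3.5 = 336845.3 Pa

336845.3


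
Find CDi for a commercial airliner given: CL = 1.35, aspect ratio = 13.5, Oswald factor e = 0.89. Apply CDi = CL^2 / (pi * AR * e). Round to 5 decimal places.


Step 1: CL^2 = 1.35^2 = 1.8225
Step 2: pi * AR * e = 3.14159 * 13.5 * 0.89 = 37.746236
Step 3: CDi = 1.8225 / 37.746236 = 0.04828

0.04828


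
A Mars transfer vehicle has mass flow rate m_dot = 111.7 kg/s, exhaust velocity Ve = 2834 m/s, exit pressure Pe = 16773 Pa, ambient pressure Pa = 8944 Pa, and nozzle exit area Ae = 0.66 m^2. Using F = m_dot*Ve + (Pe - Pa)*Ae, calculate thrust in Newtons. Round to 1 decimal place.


Step 1: Momentum thrust = m_dot * Ve = 111.7 * 2834 = 316557.8 N
Step 2: Pressure thrust = (Pe - Pa) * Ae = (16773 - 8944) * 0.66 = 5167.14 N
Step 3: Total thrust F = 316557.8 + 5167.14 = 321724.9 N

321724.9


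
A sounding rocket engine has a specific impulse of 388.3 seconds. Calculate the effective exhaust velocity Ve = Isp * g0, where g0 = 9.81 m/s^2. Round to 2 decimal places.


Step 1: Ve = Isp * g0 = 388.3 * 9.81
Step 2: Ve = 3809.22 m/s

3809.22
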